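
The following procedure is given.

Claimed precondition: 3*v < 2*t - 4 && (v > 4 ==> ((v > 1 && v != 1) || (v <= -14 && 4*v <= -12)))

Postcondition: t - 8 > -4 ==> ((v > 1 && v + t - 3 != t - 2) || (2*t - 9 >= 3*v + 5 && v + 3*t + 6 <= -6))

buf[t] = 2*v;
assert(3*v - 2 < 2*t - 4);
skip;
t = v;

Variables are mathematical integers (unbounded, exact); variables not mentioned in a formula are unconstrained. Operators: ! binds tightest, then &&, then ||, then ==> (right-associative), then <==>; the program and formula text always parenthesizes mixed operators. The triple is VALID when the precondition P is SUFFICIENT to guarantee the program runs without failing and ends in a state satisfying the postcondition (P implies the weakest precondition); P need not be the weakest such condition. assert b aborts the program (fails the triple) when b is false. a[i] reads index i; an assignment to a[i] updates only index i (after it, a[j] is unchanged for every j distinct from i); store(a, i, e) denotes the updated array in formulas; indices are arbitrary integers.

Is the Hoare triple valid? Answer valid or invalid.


Working backward. After the program, the postcondition t - 8 > -4 ==> ((v > 1 && v + t - 3 != t - 2) || (2*t - 9 >= 3*v + 5 && v + 3*t + 6 <= -6)) must hold; in canonical form it is t > 4 ==> ((v > 1 && v != 1) || (2*t >= 3*v + 14 && 3*t + v <= -12)).
Before t := v: v > 4 ==> ((v > 1 && v != 1) || (v <= -14 && 4*v <= -12))
Before skip: v > 4 ==> ((v > 1 && v != 1) || (v <= -14 && 4*v <= -12))
Before assert 3*v - 2 < 2*t - 4: 3*v < 2*t - 2 && (v > 4 ==> ((v > 1 && v != 1) || (v <= -14 && 4*v <= -12)))
Before buf[t] := 2*v: 3*v < 2*t - 2 && (v > 4 ==> ((v > 1 && v != 1) || (v <= -14 && 4*v <= -12)))
The weakest precondition is 3*v < 2*t - 2 && (v > 4 ==> ((v > 1 && v != 1) || (v <= -14 && 4*v <= -12))).
Check whether 3*v < 2*t - 4 && (v > 4 ==> ((v > 1 && v != 1) || (v <= -14 && 4*v <= -12))) implies it.
Every state satisfying the precondition satisfies the weakest precondition: the implication holds.
Answer: valid


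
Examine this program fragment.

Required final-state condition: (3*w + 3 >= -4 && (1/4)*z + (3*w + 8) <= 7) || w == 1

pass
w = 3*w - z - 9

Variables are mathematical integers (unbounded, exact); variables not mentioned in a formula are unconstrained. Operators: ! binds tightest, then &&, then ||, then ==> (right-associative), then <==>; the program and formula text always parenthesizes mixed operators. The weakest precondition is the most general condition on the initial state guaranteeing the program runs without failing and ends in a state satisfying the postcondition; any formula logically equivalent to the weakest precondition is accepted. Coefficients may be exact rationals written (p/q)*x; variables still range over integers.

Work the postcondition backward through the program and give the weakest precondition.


Working backward. After the program, the postcondition (3*w + 3 >= -4 && (1/4)*z + (3*w + 8) <= 7) || w == 1 must hold; in canonical form it is (3*w >= -7 && 3*w + (1/4)*z <= -1) || w == 1.
Before w := 3*w - z - 9: (9*w >= 3*z + 20 && 9*w <= (11/4)*z + 26) || 3*w == z + 10
Before skip: (9*w >= 3*z + 20 && 9*w <= (11/4)*z + 26) || 3*w == z + 10
Answer: WP = (9*w >= 3*z + 20 && 9*w <= (11/4)*z + 26) || 3*w == z + 10


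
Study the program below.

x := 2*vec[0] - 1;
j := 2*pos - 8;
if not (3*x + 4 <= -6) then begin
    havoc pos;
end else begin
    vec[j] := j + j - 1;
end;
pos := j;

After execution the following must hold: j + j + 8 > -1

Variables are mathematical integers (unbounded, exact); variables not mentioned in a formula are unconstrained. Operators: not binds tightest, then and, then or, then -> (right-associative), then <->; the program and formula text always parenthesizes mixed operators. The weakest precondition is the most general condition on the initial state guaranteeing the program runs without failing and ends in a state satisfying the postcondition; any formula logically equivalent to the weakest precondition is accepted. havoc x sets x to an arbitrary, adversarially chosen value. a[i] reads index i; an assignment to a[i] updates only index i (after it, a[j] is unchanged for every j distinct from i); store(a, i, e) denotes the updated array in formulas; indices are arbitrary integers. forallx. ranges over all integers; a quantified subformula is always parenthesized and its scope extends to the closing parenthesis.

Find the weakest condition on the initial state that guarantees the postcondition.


Working backward. After the program, the postcondition j + j + 8 > -1 must hold; in canonical form it is 2*j > -9.
Before pos := j: 2*j > -9
Then branch requires 2*j > -9; else branch requires 2*j > -9.
Before the if: ((not (3*x <= -10)) -> 2*j > -9) and (3*x <= -10 -> 2*j > -9)
Before j := 2*pos - 8: ((not (3*x <= -10)) -> 4*pos > 7) and (3*x <= -10 -> 4*pos > 7)
Before x := 2*vec[0] - 1: ((not (6*vec[0] <= -7)) -> 4*pos > 7) and (6*vec[0] <= -7 -> 4*pos > 7)
Answer: WP = ((not (6*vec[0] <= -7)) -> 4*pos > 7) and (6*vec[0] <= -7 -> 4*pos > 7)


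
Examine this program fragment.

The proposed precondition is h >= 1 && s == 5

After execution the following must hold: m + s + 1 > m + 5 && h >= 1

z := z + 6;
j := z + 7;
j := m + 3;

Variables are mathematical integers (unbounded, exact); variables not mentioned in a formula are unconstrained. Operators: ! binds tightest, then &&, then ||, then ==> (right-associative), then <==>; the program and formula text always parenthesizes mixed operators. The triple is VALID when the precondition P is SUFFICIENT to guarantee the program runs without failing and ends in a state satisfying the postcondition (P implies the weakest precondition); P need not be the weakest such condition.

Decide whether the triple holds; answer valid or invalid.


Working backward. After the program, the postcondition m + s + 1 > m + 5 && h >= 1 must hold; in canonical form it is s > 4 && h >= 1.
Before j := m + 3: s > 4 && h >= 1
Before j := z + 7: s > 4 && h >= 1
Before z := z + 6: s > 4 && h >= 1
The weakest precondition is s > 4 && h >= 1.
Check whether h >= 1 && s == 5 implies it.
Every state satisfying the precondition satisfies the weakest precondition: the implication holds.
Answer: valid


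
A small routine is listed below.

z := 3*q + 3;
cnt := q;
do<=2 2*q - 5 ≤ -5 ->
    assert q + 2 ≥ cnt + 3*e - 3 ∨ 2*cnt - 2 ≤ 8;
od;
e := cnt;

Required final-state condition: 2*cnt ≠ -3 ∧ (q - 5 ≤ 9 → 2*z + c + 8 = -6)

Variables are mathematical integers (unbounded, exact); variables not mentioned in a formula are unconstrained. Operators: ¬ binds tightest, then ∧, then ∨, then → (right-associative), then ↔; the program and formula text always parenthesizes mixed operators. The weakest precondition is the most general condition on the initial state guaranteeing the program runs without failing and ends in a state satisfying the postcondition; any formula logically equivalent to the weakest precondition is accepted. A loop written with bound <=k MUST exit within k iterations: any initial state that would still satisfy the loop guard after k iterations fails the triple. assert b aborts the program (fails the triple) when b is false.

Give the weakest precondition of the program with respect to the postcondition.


Working backward. After the program, the postcondition 2*cnt ≠ -3 ∧ (q - 5 ≤ 9 → 2*z + c + 8 = -6) must hold; in canonical form it is 2*cnt ≠ -3 ∧ (q ≤ 14 → c + 2*z = -14).
Before e := cnt: 2*cnt ≠ -3 ∧ (q ≤ 14 → c + 2*z = -14)
Before the loop (bound <=2), unroll the exhaustion recursion (WP_0 = exit-now case; WP_j = one more guarded iteration, up to j = 2):
  WP_0: (¬(2*q ≤ 0)) ∧ 2*cnt ≠ -3 ∧ (q ≤ 14 → c + 2*z = -14)
  WP_1: (2*q ≤ 0 → ((q ≥ cnt + 3*e - 5 ∨ 2*cnt ≤ 10) ∧ (¬(2*q ≤ 0)) ∧ 2*cnt ≠ -3 ∧ (q ≤ 14 → c + 2*z = -14))) ∧ ((¬(2*q ≤ 0)) → (2*cnt ≠ -3 ∧ (q ≤ 14 → c + 2*z = -14)))
  WP_2: (2*q ≤ 0 → ((q ≥ cnt + 3*e - 5 ∨ 2*cnt ≤ 10) ∧ (2*q ≤ 0 → ((q ≥ cnt + 3*e - 5 ∨ 2*cnt ≤ 10) ∧ (¬(2*q ≤ 0)) ∧ 2*cnt ≠ -3 ∧ (q ≤ 14 → c + 2*z = -14))) ∧ ((¬(2*q ≤ 0)) → (2*cnt ≠ -3 ∧ (q ≤ 14 → c + 2*z = -14))))) ∧ ((¬(2*q ≤ 0)) → (2*cnt ≠ -3 ∧ (q ≤ 14 → c + 2*z = -14)))
So before the loop: (2*q ≤ 0 → ((q ≥ cnt + 3*e - 5 ∨ 2*cnt ≤ 10) ∧ (2*q ≤ 0 → ((q ≥ cnt + 3*e - 5 ∨ 2*cnt ≤ 10) ∧ (¬(2*q ≤ 0)) ∧ 2*cnt ≠ -3 ∧ (q ≤ 14 → c + 2*z = -14))) ∧ ((¬(2*q ≤ 0)) → (2*cnt ≠ -3 ∧ (q ≤ 14 → c + 2*z = -14))))) ∧ ((¬(2*q ≤ 0)) → (2*cnt ≠ -3 ∧ (q ≤ 14 → c + 2*z = -14)))
Before cnt := q: (2*q ≤ 0 → ((3*e ≤ 5 ∨ 2*q ≤ 10) ∧ (2*q ≤ 0 → ((3*e ≤ 5 ∨ 2*q ≤ 10) ∧ (¬(2*q ≤ 0)) ∧ 2*q ≠ -3 ∧ (q ≤ 14 → c + 2*z = -14))) ∧ ((¬(2*q ≤ 0)) → (2*q ≠ -3 ∧ (q ≤ 14 → c + 2*z = -14))))) ∧ ((¬(2*q ≤ 0)) → (2*q ≠ -3 ∧ (q ≤ 14 → c + 2*z = -14)))
Before z := 3*q + 3: (2*q ≤ 0 → ((3*e ≤ 5 ∨ 2*q ≤ 10) ∧ (2*q ≤ 0 → ((3*e ≤ 5 ∨ 2*q ≤ 10) ∧ (¬(2*q ≤ 0)) ∧ 2*q ≠ -3 ∧ (q ≤ 14 → c + 6*q = -20))) ∧ ((¬(2*q ≤ 0)) → (2*q ≠ -3 ∧ (q ≤ 14 → c + 6*q = -20))))) ∧ ((¬(2*q ≤ 0)) → (2*q ≠ -3 ∧ (q ≤ 14 → c + 6*q = -20)))
Answer: WP = (2*q ≤ 0 → ((3*e ≤ 5 ∨ 2*q ≤ 10) ∧ (2*q ≤ 0 → ((3*e ≤ 5 ∨ 2*q ≤ 10) ∧ (¬(2*q ≤ 0)) ∧ 2*q ≠ -3 ∧ (q ≤ 14 → c + 6*q = -20))) ∧ ((¬(2*q ≤ 0)) → (2*q ≠ -3 ∧ (q ≤ 14 → c + 6*q = -20))))) ∧ ((¬(2*q ≤ 0)) → (2*q ≠ -3 ∧ (q ≤ 14 → c + 6*q = -20)))


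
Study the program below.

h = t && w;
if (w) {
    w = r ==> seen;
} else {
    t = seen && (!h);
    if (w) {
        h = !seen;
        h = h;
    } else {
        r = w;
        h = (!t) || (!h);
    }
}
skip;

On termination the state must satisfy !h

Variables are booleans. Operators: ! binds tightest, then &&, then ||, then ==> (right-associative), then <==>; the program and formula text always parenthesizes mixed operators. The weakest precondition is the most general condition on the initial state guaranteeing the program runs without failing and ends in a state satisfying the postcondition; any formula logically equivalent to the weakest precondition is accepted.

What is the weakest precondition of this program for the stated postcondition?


Working backward. After the program, !h must hold.
Before skip: !h
Then branch requires !h; else branch requires (w ==> seen) && ((!w) ==> (!((!(seen && (!h))) || (!h)))).
Before the if: (w ==> (!h)) && ((!w) ==> ((w ==> seen) && ((!w) ==> (!((!(seen && (!h))) || (!h))))))
Before h := t && w: (w ==> (!(t && w))) && ((!w) ==> ((w ==> seen) && ((!w) ==> (!((!(seen && (!(t && w)))) || (!(t && w)))))))
Answer: WP = (w ==> (!(t && w))) && ((!w) ==> ((w ==> seen) && ((!w) ==> (!((!(seen && (!(t && w)))) || (!(t && w)))))))


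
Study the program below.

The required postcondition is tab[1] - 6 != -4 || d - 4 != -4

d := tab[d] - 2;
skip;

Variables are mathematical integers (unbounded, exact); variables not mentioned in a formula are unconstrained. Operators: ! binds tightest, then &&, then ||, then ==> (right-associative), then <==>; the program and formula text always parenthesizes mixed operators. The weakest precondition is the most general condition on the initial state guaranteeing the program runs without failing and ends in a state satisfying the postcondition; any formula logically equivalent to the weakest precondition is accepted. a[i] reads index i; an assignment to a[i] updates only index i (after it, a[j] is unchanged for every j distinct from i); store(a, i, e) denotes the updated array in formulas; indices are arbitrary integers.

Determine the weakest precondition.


Working backward. After the program, the postcondition tab[1] - 6 != -4 || d - 4 != -4 must hold; in canonical form it is tab[1] != 2 || d != 0.
Before skip: tab[1] != 2 || d != 0
Before d := tab[d] - 2: tab[1] != 2 || tab[d] != 2
Answer: WP = tab[1] != 2 || tab[d] != 2


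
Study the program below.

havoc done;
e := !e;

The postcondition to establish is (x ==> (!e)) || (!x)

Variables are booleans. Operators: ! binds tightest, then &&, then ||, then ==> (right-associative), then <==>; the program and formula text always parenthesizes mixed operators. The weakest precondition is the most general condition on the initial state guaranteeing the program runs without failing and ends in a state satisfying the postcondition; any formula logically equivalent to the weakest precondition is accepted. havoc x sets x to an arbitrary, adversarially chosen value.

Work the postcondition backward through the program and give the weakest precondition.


Working backward. After the program, (x ==> (!e)) || (!x) must hold.
Before e := !e: (x ==> e) || (!x)
Before havoc done: (x ==> e) || (!x)
Answer: WP = (x ==> e) || (!x)


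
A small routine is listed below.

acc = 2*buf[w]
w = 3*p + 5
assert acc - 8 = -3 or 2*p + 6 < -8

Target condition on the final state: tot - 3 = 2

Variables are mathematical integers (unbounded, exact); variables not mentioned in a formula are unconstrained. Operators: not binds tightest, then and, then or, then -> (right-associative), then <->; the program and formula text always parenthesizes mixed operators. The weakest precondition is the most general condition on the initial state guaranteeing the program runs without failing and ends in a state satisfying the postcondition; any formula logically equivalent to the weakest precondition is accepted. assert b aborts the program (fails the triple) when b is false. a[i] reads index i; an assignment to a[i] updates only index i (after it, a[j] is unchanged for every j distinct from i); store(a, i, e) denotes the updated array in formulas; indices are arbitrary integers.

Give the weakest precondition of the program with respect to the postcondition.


Working backward. After the program, the postcondition tot - 3 = 2 must hold; in canonical form it is tot = 5.
Before assert acc - 8 = -3 or 2*p + 6 < -8: (acc = 5 or 2*p < -14) and tot = 5
Before w := 3*p + 5: (acc = 5 or 2*p < -14) and tot = 5
Before acc := 2*buf[w]: (2*buf[w] = 5 or 2*p < -14) and tot = 5
Answer: WP = (2*buf[w] = 5 or 2*p < -14) and tot = 5


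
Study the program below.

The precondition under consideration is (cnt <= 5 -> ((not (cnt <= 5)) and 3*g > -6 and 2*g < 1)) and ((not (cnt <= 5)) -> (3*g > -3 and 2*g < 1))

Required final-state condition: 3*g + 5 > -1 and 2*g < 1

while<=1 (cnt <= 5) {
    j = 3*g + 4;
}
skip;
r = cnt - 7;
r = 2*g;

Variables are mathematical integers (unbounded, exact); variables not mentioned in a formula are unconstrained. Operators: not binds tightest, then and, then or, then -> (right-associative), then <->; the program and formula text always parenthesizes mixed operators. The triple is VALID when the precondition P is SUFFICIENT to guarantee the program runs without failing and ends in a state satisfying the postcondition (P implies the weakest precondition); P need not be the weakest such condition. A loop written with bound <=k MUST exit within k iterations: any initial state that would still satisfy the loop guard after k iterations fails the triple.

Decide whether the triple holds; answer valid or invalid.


Working backward. After the program, the postcondition 3*g + 5 > -1 and 2*g < 1 must hold; in canonical form it is 3*g > -6 and 2*g < 1.
Before r := 2*g: 3*g > -6 and 2*g < 1
Before r := cnt - 7: 3*g > -6 and 2*g < 1
Before skip: 3*g > -6 and 2*g < 1
Before the loop (bound <=1), unroll the exhaustion recursion (WP_0 = exit-now case; WP_j = one more guarded iteration, up to j = 1):
  WP_0: (not (cnt <= 5)) and 3*g > -6 and 2*g < 1
  WP_1: (cnt <= 5 -> ((not (cnt <= 5)) and 3*g > -6 and 2*g < 1)) and ((not (cnt <= 5)) -> (3*g > -6 and 2*g < 1))
So before the loop: (cnt <= 5 -> ((not (cnt <= 5)) and 3*g > -6 and 2*g < 1)) and ((not (cnt <= 5)) -> (3*g > -6 and 2*g < 1))
The weakest precondition is (cnt <= 5 -> ((not (cnt <= 5)) and 3*g > -6 and 2*g < 1)) and ((not (cnt <= 5)) -> (3*g > -6 and 2*g < 1)).
Check whether (cnt <= 5 -> ((not (cnt <= 5)) and 3*g > -6 and 2*g < 1)) and ((not (cnt <= 5)) -> (3*g > -3 and 2*g < 1)) implies it.
Every state satisfying the precondition satisfies the weakest precondition: the implication holds.
Answer: valid


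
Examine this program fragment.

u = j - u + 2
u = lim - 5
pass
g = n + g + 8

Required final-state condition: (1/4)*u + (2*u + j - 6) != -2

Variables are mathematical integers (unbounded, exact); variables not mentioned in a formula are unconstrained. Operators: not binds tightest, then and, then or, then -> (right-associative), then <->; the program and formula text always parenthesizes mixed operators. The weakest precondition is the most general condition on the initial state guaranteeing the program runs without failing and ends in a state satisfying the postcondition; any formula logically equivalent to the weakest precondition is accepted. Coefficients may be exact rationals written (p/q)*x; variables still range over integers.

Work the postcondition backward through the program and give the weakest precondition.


Working backward. After the program, the postcondition (1/4)*u + (2*u + j - 6) != -2 must hold; in canonical form it is j + (9/4)*u != 4.
Before g := n + g + 8: j + (9/4)*u != 4
Before skip: j + (9/4)*u != 4
Before u := lim - 5: j + (9/4)*lim != 61/4
Before u := j - u + 2: j + (9/4)*lim != 61/4
Answer: WP = j + (9/4)*lim != 61/4


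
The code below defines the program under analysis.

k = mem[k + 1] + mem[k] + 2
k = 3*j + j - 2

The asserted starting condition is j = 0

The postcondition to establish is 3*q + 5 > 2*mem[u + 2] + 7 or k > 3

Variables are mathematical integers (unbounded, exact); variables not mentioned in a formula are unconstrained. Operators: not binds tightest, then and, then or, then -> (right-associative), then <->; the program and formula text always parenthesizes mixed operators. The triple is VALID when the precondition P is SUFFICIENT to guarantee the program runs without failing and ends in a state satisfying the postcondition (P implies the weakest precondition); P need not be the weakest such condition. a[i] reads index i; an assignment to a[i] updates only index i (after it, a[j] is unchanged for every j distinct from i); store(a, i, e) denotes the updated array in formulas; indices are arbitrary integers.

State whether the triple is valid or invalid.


Working backward. After the program, the postcondition 3*q + 5 > 2*mem[u + 2] + 7 or k > 3 must hold; in canonical form it is 3*q > 2*mem[u + 2] + 2 or k > 3.
Before k := 3*j + j - 2: 3*q > 2*mem[u + 2] + 2 or 4*j > 5
Before k := mem[k + 1] + mem[k] + 2: 3*q > 2*mem[u + 2] + 2 or 4*j > 5
The weakest precondition is 3*q > 2*mem[u + 2] + 2 or 4*j > 5.
Check whether j = 0 implies it.
Countermodel: at the initial state j = 0, mem = {[0] = 0, elsewhere 0}, q = 0, u = -2, the precondition holds but the weakest precondition fails.
Answer: invalid


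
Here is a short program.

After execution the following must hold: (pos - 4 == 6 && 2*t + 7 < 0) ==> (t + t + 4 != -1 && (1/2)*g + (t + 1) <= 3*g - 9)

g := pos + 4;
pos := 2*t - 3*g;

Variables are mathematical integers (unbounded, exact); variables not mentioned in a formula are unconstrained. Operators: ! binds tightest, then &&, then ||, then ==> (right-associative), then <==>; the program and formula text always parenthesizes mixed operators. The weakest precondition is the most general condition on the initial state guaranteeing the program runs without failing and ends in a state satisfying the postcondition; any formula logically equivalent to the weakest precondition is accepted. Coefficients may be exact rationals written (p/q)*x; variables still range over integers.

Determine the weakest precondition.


Working backward. After the program, the postcondition (pos - 4 == 6 && 2*t + 7 < 0) ==> (t + t + 4 != -1 && (1/2)*g + (t + 1) <= 3*g - 9) must hold; in canonical form it is (pos == 10 && 2*t < -7) ==> (2*t != -5 && t <= (5/2)*g - 10).
Before pos := 2*t - 3*g: (2*t == 3*g + 10 && 2*t < -7) ==> (2*t != -5 && t <= (5/2)*g - 10)
Before g := pos + 4: (2*t == 3*pos + 22 && 2*t < -7) ==> (2*t != -5 && t <= (5/2)*pos)
Answer: WP = (2*t == 3*pos + 22 && 2*t < -7) ==> (2*t != -5 && t <= (5/2)*pos)


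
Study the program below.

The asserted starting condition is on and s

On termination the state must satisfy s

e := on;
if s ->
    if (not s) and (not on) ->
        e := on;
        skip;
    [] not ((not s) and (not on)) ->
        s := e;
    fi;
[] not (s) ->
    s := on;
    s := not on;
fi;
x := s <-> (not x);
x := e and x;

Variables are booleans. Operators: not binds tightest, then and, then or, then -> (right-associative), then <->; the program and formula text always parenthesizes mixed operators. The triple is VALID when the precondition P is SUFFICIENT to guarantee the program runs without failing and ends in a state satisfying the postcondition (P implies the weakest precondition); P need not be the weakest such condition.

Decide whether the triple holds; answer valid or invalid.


Working backward. After the program, s must hold.
Before x := e and x: s
Before x := s <-> (not x): s
Then branch requires (((not s) and (not on)) -> s) and ((not ((not s) and (not on))) -> e); else branch requires not on.
Before the if: (s -> ((((not s) and (not on)) -> s) and ((not ((not s) and (not on))) -> e))) and ((not s) -> (not on))
Before e := on: (s -> ((((not s) and (not on)) -> s) and ((not ((not s) and (not on))) -> on))) and ((not s) -> (not on))
The weakest precondition is (s -> ((((not s) and (not on)) -> s) and ((not ((not s) and (not on))) -> on))) and ((not s) -> (not on)).
Check whether on and s implies it.
Every state satisfying the precondition satisfies the weakest precondition: the implication holds.
Answer: valid


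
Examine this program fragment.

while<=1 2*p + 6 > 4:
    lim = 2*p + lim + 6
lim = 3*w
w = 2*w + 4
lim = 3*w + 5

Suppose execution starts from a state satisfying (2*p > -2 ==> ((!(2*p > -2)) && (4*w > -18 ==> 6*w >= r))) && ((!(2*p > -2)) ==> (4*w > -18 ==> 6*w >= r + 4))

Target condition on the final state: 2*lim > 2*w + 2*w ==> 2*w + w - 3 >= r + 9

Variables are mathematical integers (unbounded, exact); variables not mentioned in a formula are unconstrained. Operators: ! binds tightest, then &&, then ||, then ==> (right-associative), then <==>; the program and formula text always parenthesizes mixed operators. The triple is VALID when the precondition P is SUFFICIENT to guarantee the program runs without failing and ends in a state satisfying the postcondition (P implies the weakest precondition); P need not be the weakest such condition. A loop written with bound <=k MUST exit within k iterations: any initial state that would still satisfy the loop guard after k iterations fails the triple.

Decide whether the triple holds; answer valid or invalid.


Working backward. After the program, the postcondition 2*lim > 2*w + 2*w ==> 2*w + w - 3 >= r + 9 must hold; in canonical form it is 2*lim > 4*w ==> 3*w >= r + 12.
Before lim := 3*w + 5: 2*w > -10 ==> 3*w >= r + 12
Before w := 2*w + 4: 4*w > -18 ==> 6*w >= r
Before lim := 3*w: 4*w > -18 ==> 6*w >= r
Before the loop (bound <=1), unroll the exhaustion recursion (WP_0 = exit-now case; WP_j = one more guarded iteration, up to j = 1):
  WP_0: (!(2*p > -2)) && (4*w > -18 ==> 6*w >= r)
  WP_1: (2*p > -2 ==> ((!(2*p > -2)) && (4*w > -18 ==> 6*w >= r))) && ((!(2*p > -2)) ==> (4*w > -18 ==> 6*w >= r))
So before the loop: (2*p > -2 ==> ((!(2*p > -2)) && (4*w > -18 ==> 6*w >= r))) && ((!(2*p > -2)) ==> (4*w > -18 ==> 6*w >= r))
The weakest precondition is (2*p > -2 ==> ((!(2*p > -2)) && (4*w > -18 ==> 6*w >= r))) && ((!(2*p > -2)) ==> (4*w > -18 ==> 6*w >= r)).
Check whether (2*p > -2 ==> ((!(2*p > -2)) && (4*w > -18 ==> 6*w >= r))) && ((!(2*p > -2)) ==> (4*w > -18 ==> 6*w >= r + 4)) implies it.
Every state satisfying the precondition satisfies the weakest precondition: the implication holds.
Answer: valid


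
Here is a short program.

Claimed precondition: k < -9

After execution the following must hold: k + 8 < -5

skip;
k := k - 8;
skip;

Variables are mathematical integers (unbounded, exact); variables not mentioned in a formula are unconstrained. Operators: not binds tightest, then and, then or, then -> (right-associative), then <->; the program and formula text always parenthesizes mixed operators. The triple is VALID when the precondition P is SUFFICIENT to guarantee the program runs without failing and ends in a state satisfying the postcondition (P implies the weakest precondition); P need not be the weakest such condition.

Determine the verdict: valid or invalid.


Working backward. After the program, the postcondition k + 8 < -5 must hold; in canonical form it is k < -13.
Before skip: k < -13
Before k := k - 8: k < -5
Before skip: k < -5
The weakest precondition is k < -5.
Check whether k < -9 implies it.
Every state satisfying the precondition satisfies the weakest precondition: the implication holds.
Answer: valid


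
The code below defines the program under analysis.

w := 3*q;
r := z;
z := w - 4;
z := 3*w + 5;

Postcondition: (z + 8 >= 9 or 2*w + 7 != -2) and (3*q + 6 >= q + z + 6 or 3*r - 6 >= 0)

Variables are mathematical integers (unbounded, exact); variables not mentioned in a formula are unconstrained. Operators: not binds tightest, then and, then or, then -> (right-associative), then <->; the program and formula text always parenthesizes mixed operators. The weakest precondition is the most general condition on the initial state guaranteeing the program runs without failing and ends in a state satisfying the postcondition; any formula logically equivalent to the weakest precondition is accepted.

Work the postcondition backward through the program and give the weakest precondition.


Working backward. After the program, the postcondition (z + 8 >= 9 or 2*w + 7 != -2) and (3*q + 6 >= q + z + 6 or 3*r - 6 >= 0) must hold; in canonical form it is (z >= 1 or 2*w != -9) and (2*q >= z or 3*r >= 6).
Before z := 3*w + 5: (3*w >= -4 or 2*w != -9) and (2*q >= 3*w + 5 or 3*r >= 6)
Before z := w - 4: (3*w >= -4 or 2*w != -9) and (2*q >= 3*w + 5 or 3*r >= 6)
Before r := z: (3*w >= -4 or 2*w != -9) and (2*q >= 3*w + 5 or 3*z >= 6)
Before w := 3*q: (9*q >= -4 or 6*q != -9) and (7*q <= -5 or 3*z >= 6)
Answer: WP = (9*q >= -4 or 6*q != -9) and (7*q <= -5 or 3*z >= 6)


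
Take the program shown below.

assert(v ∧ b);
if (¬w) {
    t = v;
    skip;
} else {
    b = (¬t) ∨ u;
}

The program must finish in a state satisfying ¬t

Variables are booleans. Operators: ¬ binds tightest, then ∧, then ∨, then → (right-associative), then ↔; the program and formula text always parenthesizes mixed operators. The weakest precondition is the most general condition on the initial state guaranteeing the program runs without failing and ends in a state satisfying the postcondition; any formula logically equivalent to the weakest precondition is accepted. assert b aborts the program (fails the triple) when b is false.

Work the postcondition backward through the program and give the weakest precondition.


Working backward. After the program, ¬t must hold.
Then branch requires ¬v; else branch requires ¬t.
Before the if: ((¬w) → (¬v)) ∧ (w → (¬t))
Before assert v ∧ b: v ∧ b ∧ ((¬w) → (¬v)) ∧ (w → (¬t))
Answer: WP = v ∧ b ∧ ((¬w) → (¬v)) ∧ (w → (¬t))


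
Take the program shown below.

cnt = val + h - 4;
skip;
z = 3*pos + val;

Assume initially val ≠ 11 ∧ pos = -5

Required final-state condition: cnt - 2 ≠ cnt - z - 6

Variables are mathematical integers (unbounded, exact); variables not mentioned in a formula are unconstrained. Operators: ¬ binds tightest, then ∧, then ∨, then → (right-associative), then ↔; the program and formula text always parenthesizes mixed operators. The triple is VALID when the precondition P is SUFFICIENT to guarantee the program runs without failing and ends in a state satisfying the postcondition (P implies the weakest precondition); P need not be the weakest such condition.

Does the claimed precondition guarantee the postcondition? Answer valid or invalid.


Working backward. After the program, the postcondition cnt - 2 ≠ cnt - z - 6 must hold; in canonical form it is z ≠ -4.
Before z := 3*pos + val: 3*pos + val ≠ -4
Before skip: 3*pos + val ≠ -4
Before cnt := val + h - 4: 3*pos + val ≠ -4
The weakest precondition is 3*pos + val ≠ -4.
Check whether val ≠ 11 ∧ pos = -5 implies it.
Every state satisfying the precondition satisfies the weakest precondition: the implication holds.
Answer: valid


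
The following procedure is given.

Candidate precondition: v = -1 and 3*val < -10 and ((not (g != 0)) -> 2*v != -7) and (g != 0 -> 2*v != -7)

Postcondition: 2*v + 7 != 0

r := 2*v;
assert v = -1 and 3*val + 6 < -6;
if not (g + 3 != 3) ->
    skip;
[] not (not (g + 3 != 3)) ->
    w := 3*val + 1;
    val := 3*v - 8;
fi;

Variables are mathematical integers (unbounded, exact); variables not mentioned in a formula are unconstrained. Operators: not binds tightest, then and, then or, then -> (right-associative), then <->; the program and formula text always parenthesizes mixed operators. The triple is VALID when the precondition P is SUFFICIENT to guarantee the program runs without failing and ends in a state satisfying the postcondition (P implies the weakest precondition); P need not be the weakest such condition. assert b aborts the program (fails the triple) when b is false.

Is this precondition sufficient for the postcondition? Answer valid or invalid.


Working backward. After the program, the postcondition 2*v + 7 != 0 must hold; in canonical form it is 2*v != -7.
Then branch requires 2*v != -7; else branch requires 2*v != -7.
Before the if: ((not (g != 0)) -> 2*v != -7) and (g != 0 -> 2*v != -7)
Before assert v = -1 and 3*val + 6 < -6: v = -1 and 3*val < -12 and ((not (g != 0)) -> 2*v != -7) and (g != 0 -> 2*v != -7)
Before r := 2*v: v = -1 and 3*val < -12 and ((not (g != 0)) -> 2*v != -7) and (g != 0 -> 2*v != -7)
The weakest precondition is v = -1 and 3*val < -12 and ((not (g != 0)) -> 2*v != -7) and (g != 0 -> 2*v != -7).
Check whether v = -1 and 3*val < -10 and ((not (g != 0)) -> 2*v != -7) and (g != 0 -> 2*v != -7) implies it.
Countermodel: at the initial state g = 0, v = -1, val = -4, the precondition holds but the weakest precondition fails.
Answer: invalid


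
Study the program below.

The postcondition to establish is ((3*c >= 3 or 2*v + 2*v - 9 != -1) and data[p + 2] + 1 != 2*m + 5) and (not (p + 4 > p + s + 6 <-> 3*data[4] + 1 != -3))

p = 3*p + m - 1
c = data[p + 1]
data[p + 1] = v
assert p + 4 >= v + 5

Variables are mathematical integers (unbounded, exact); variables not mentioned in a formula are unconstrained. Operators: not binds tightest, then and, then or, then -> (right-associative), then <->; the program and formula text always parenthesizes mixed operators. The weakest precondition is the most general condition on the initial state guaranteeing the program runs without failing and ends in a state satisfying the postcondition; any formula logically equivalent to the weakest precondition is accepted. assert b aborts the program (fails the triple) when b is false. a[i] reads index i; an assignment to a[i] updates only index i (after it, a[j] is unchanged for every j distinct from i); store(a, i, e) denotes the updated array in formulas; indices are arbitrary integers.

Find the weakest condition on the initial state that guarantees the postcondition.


Working backward. After the program, the postcondition ((3*c >= 3 or 2*v + 2*v - 9 != -1) and data[p + 2] + 1 != 2*m + 5) and (not (p + 4 > p + s + 6 <-> 3*data[4] + 1 != -3)) must hold; in canonical form it is (3*c >= 3 or 4*v != 8) and data[p + 2] != 2*m + 4 and (not (s < -2 <-> 3*data[4] != -4)).
Before assert p + 4 >= v + 5: p >= v + 1 and (3*c >= 3 or 4*v != 8) and data[p + 2] != 2*m + 4 and (not (s < -2 <-> 3*data[4] != -4))
Before data[p + 1] := v: p >= v + 1 and (3*c >= 3 or 4*v != 8) and store(data, p + 1, v)[p + 2] != 2*m + 4 and (not (s < -2 <-> 3*store(data, p + 1, v)[4] != -4))
Before c := data[p + 1]: p >= v + 1 and (3*data[p + 1] >= 3 or 4*v != 8) and store(data, p + 1, v)[p + 2] != 2*m + 4 and (not (s < -2 <-> 3*store(data, p + 1, v)[4] != -4))
Before p := 3*p + m - 1: m + 3*p >= v + 2 and (3*data[m + 3*p] >= 3 or 4*v != 8) and store(data, m + 3*p, v)[m + 3*p + 1] != 2*m + 4 and (not (s < -2 <-> 3*store(data, m + 3*p, v)[4] != -4))
Answer: WP = m + 3*p >= v + 2 and (3*data[m + 3*p] >= 3 or 4*v != 8) and store(data, m + 3*p, v)[m + 3*p + 1] != 2*m + 4 and (not (s < -2 <-> 3*store(data, m + 3*p, v)[4] != -4))


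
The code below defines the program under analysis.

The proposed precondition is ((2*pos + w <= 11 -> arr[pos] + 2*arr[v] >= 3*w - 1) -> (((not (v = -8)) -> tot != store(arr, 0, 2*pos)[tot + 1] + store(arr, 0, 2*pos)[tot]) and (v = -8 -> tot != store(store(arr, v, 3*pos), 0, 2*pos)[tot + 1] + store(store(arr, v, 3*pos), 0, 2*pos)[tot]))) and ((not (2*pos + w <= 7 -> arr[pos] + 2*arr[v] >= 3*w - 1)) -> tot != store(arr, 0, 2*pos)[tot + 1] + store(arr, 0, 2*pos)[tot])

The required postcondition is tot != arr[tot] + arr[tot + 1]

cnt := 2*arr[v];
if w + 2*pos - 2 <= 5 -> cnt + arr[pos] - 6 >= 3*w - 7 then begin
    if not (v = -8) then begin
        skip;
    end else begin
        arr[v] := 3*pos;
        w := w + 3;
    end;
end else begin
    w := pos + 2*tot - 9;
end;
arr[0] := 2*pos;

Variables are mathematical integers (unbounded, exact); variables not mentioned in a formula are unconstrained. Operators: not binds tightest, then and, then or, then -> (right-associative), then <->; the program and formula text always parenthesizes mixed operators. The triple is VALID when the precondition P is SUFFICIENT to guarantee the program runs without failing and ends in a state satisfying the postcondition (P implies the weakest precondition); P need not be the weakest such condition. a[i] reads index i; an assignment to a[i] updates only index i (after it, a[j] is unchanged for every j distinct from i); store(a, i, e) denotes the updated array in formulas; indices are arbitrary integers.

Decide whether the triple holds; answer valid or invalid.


Working backward. After the program, the postcondition tot != arr[tot] + arr[tot + 1] must hold; in canonical form it is tot != arr[tot + 1] + arr[tot].
Before arr[0] := 2*pos: tot != store(arr, 0, 2*pos)[tot + 1] + store(arr, 0, 2*pos)[tot]
Then branch requires ((not (v = -8)) -> tot != store(arr, 0, 2*pos)[tot + 1] + store(arr, 0, 2*pos)[tot]) and (v = -8 -> tot != store(store(arr, v, 3*pos), 0, 2*pos)[tot + 1] + store(store(arr, v, 3*pos), 0, 2*pos)[tot]); else branch requires tot != store(arr, 0, 2*pos)[tot + 1] + store(arr, 0, 2*pos)[tot].
Before the if: ((2*pos + w <= 7 -> arr[pos] + cnt >= 3*w - 1) -> (((not (v = -8)) -> tot != store(arr, 0, 2*pos)[tot + 1] + store(arr, 0, 2*pos)[tot]) and (v = -8 -> tot != store(store(arr, v, 3*pos), 0, 2*pos)[tot + 1] + store(store(arr, v, 3*pos), 0, 2*pos)[tot]))) and ((not (2*pos + w <= 7 -> arr[pos] + cnt >= 3*w - 1)) -> tot != store(arr, 0, 2*pos)[tot + 1] + store(arr, 0, 2*pos)[tot])
Before cnt := 2*arr[v]: ((2*pos + w <= 7 -> arr[pos] + 2*arr[v] >= 3*w - 1) -> (((not (v = -8)) -> tot != store(arr, 0, 2*pos)[tot + 1] + store(arr, 0, 2*pos)[tot]) and (v = -8 -> tot != store(store(arr, v, 3*pos), 0, 2*pos)[tot + 1] + store(store(arr, v, 3*pos), 0, 2*pos)[tot]))) and ((not (2*pos + w <= 7 -> arr[pos] + 2*arr[v] >= 3*w - 1)) -> tot != store(arr, 0, 2*pos)[tot + 1] + store(arr, 0, 2*pos)[tot])
The weakest precondition is ((2*pos + w <= 7 -> arr[pos] + 2*arr[v] >= 3*w - 1) -> (((not (v = -8)) -> tot != store(arr, 0, 2*pos)[tot + 1] + store(arr, 0, 2*pos)[tot]) and (v = -8 -> tot != store(store(arr, v, 3*pos), 0, 2*pos)[tot + 1] + store(store(arr, v, 3*pos), 0, 2*pos)[tot]))) and ((not (2*pos + w <= 7 -> arr[pos] + 2*arr[v] >= 3*w - 1)) -> tot != store(arr, 0, 2*pos)[tot + 1] + store(arr, 0, 2*pos)[tot]).
Check whether ((2*pos + w <= 11 -> arr[pos] + 2*arr[v] >= 3*w - 1) -> (((not (v = -8)) -> tot != store(arr, 0, 2*pos)[tot + 1] + store(arr, 0, 2*pos)[tot]) and (v = -8 -> tot != store(store(arr, v, 3*pos), 0, 2*pos)[tot + 1] + store(store(arr, v, 3*pos), 0, 2*pos)[tot]))) and ((not (2*pos + w <= 7 -> arr[pos] + 2*arr[v] >= 3*w - 1)) -> tot != store(arr, 0, 2*pos)[tot + 1] + store(arr, 0, 2*pos)[tot]) implies it.
Countermodel: at the initial state arr = {[-1] = -9, [0] = 5, [4] = -23590, [7] = 11794, elsewhere 5}, pos = 4, tot = -1, v = 7, w = 0, the precondition holds but the weakest precondition fails.
Answer: invalid


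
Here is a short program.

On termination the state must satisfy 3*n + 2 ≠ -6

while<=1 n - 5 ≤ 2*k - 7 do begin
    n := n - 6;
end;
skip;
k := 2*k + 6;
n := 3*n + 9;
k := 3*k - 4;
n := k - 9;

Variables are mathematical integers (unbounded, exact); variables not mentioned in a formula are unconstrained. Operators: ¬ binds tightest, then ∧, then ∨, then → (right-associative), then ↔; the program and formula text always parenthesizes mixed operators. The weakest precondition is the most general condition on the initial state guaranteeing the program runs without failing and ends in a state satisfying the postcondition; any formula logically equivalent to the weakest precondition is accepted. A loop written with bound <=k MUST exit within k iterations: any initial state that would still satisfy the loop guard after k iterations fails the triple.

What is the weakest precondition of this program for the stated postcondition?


Working backward. After the program, the postcondition 3*n + 2 ≠ -6 must hold; in canonical form it is 3*n ≠ -8.
Before n := k - 9: 3*k ≠ 19
Before k := 3*k - 4: 9*k ≠ 31
Before n := 3*n + 9: 9*k ≠ 31
Before k := 2*k + 6: 18*k ≠ -23
Before skip: 18*k ≠ -23
Before the loop (bound <=1), unroll the exhaustion recursion (WP_0 = exit-now case; WP_j = one more guarded iteration, up to j = 1):
  WP_0: (¬(n ≤ 2*k - 2)) ∧ 18*k ≠ -23
  WP_1: (n ≤ 2*k - 2 → ((¬(n ≤ 2*k + 4)) ∧ 18*k ≠ -23)) ∧ ((¬(n ≤ 2*k - 2)) → 18*k ≠ -23)
So before the loop: (n ≤ 2*k - 2 → ((¬(n ≤ 2*k + 4)) ∧ 18*k ≠ -23)) ∧ ((¬(n ≤ 2*k - 2)) → 18*k ≠ -23)
Answer: WP = (n ≤ 2*k - 2 → ((¬(n ≤ 2*k + 4)) ∧ 18*k ≠ -23)) ∧ ((¬(n ≤ 2*k - 2)) → 18*k ≠ -23)


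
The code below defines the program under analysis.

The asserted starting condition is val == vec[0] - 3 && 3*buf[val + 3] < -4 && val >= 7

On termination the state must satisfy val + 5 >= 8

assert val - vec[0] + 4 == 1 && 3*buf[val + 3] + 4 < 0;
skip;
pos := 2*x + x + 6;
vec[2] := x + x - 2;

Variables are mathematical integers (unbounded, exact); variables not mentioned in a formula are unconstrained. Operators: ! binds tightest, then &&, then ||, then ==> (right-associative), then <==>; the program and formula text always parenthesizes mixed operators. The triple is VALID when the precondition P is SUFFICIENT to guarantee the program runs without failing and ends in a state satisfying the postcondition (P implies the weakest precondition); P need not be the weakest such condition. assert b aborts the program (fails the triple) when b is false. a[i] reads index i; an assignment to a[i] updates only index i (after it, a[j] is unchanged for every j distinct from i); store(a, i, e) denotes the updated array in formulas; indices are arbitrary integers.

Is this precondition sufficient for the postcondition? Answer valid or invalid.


Working backward. After the program, the postcondition val + 5 >= 8 must hold; in canonical form it is val >= 3.
Before vec[2] := x + x - 2: val >= 3
Before pos := 2*x + x + 6: val >= 3
Before skip: val >= 3
Before assert val - vec[0] + 4 == 1 && 3*buf[val + 3] + 4 < 0: val == vec[0] - 3 && 3*buf[val + 3] < -4 && val >= 3
The weakest precondition is val == vec[0] - 3 && 3*buf[val + 3] < -4 && val >= 3.
Check whether val == vec[0] - 3 && 3*buf[val + 3] < -4 && val >= 7 implies it.
Every state satisfying the precondition satisfies the weakest precondition: the implication holds.
Answer: valid


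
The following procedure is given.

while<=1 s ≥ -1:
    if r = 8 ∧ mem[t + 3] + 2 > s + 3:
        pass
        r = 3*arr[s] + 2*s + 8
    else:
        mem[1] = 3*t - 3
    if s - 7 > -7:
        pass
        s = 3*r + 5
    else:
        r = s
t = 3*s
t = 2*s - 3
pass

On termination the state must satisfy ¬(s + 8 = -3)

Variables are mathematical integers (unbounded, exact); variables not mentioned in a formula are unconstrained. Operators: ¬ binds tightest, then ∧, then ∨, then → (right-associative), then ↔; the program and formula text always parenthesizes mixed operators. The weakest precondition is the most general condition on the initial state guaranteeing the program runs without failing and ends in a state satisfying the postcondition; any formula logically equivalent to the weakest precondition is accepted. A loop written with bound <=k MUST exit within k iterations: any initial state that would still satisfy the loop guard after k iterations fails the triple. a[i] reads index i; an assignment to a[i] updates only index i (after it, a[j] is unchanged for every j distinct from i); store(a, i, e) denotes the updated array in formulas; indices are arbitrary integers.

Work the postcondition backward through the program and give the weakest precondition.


Working backward. After the program, the postcondition ¬(s + 8 = -3) must hold; in canonical form it is ¬(s = -11).
Before skip: ¬(s = -11)
Before t := 2*s - 3: ¬(s = -11)
Before t := 3*s: ¬(s = -11)
Before the loop (bound <=1), unroll the exhaustion recursion (WP_0 = exit-now case; WP_j = one more guarded iteration, up to j = 1):
  WP_0: (¬(s ≥ -1)) ∧ (¬(s = -11))
  WP_1: (s ≥ -1 → (((r = 8 ∧ mem[t + 3] > s + 1) → ((s > 0 → ((¬(9*arr[s] + 6*s ≥ -30)) ∧ (¬(9*arr[s] + 6*s = -40)))) ∧ ((¬(s > 0)) → ((¬(s ≥ -1)) ∧ (¬(s = -11)))))) ∧ ((¬(r = 8 ∧ mem[t + 3] > s + 1)) → ((s > 0 → ((¬(3*r ≥ -6)) ∧ (¬(3*r = -16)))) ∧ ((¬(s > 0)) → ((¬(s ≥ -1)) ∧ (¬(s = -11)))))))) ∧ ((¬(s ≥ -1)) → (¬(s = -11)))
So before the loop: (s ≥ -1 → (((r = 8 ∧ mem[t + 3] > s + 1) → ((s > 0 → ((¬(9*arr[s] + 6*s ≥ -30)) ∧ (¬(9*arr[s] + 6*s = -40)))) ∧ ((¬(s > 0)) → ((¬(s ≥ -1)) ∧ (¬(s = -11)))))) ∧ ((¬(r = 8 ∧ mem[t + 3] > s + 1)) → ((s > 0 → ((¬(3*r ≥ -6)) ∧ (¬(3*r = -16)))) ∧ ((¬(s > 0)) → ((¬(s ≥ -1)) ∧ (¬(s = -11)))))))) ∧ ((¬(s ≥ -1)) → (¬(s = -11)))
Answer: WP = (s ≥ -1 → (((r = 8 ∧ mem[t + 3] > s + 1) → ((s > 0 → ((¬(9*arr[s] + 6*s ≥ -30)) ∧ (¬(9*arr[s] + 6*s = -40)))) ∧ ((¬(s > 0)) → ((¬(s ≥ -1)) ∧ (¬(s = -11)))))) ∧ ((¬(r = 8 ∧ mem[t + 3] > s + 1)) → ((s > 0 → ((¬(3*r ≥ -6)) ∧ (¬(3*r = -16)))) ∧ ((¬(s > 0)) → ((¬(s ≥ -1)) ∧ (¬(s = -11)))))))) ∧ ((¬(s ≥ -1)) → (¬(s = -11)))
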